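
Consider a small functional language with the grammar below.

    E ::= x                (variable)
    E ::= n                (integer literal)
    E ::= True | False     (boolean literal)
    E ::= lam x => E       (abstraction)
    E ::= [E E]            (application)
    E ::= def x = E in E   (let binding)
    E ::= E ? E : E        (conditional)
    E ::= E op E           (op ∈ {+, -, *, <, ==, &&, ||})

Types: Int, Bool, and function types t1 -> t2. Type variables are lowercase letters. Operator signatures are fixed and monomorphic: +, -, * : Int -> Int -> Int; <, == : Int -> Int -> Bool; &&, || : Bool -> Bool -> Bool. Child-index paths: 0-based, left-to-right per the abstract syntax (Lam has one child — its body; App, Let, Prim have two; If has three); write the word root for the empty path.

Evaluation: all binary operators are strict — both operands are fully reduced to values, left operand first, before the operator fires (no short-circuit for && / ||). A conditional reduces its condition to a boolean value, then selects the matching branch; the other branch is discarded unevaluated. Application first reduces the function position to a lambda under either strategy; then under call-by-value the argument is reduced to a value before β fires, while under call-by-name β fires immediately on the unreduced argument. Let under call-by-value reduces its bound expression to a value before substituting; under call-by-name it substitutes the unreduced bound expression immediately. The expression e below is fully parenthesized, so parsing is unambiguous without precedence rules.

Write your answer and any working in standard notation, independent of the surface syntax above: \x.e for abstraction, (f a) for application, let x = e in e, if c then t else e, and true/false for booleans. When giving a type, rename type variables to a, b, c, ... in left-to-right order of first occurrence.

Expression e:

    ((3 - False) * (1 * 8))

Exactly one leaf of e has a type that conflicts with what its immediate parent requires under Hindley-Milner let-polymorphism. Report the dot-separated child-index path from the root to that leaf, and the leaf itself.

Trace:
  unify Int ~ Int
  unify Bool ~ Int
  FAIL: mismatch Bool ~ Int

Answer: 0.1 : false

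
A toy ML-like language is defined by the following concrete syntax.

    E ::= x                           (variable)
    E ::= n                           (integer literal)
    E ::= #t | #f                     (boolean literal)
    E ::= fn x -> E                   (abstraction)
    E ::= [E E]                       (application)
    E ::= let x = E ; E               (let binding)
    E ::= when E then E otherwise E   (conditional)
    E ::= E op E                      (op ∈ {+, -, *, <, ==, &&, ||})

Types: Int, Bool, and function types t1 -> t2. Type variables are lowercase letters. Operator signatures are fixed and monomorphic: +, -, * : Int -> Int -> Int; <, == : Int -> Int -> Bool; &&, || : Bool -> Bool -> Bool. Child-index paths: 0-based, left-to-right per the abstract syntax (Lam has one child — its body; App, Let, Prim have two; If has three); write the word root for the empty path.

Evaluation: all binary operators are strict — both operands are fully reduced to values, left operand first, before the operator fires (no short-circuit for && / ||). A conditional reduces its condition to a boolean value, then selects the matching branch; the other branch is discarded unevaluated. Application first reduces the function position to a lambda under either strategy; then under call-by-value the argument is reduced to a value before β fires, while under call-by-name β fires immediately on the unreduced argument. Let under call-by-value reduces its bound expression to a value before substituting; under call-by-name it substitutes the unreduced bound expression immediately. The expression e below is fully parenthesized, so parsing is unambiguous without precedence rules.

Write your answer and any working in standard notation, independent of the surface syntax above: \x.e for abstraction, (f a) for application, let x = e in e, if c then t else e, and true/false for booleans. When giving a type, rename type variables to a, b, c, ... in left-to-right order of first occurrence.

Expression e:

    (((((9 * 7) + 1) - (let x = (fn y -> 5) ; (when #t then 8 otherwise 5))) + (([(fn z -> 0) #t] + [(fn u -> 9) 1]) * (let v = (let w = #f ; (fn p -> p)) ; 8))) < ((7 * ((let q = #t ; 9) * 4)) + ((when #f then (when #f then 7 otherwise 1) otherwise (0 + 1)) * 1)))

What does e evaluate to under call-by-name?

Answer: true

Working:
step 0: (((((9 * 7) + 1) - (let x = (\y.5) in (if true then 8 else 5))) + ((((\z.0) true) + ((\u.9) 1)) * (let v = (let w = false in (\p.p)) in 8))) < ((7 * ((let q = true in 9) * 4)) + ((if false then (if false then 7 else 1) else (0 + 1)) * 1)))
step 1: [delta@0.0.0.0] ((((63 + 1) - (let x = (\y.5) in (if true then 8 else 5))) + ((((\z.0) true) + ((\u.9) 1)) * (let v = (let w = false in (\p.p)) in 8))) < ((7 * ((let q = true in 9) * 4)) + ((if false then (if false then 7 else 1) else (0 + 1)) * 1)))
step 2: [delta@0.0.0] (((64 - (let x = (\y.5) in (if true then 8 else 5))) + ((((\z.0) true) + ((\u.9) 1)) * (let v = (let w = false in (\p.p)) in 8))) < ((7 * ((let q = true in 9) * 4)) + ((if false then (if false then 7 else 1) else (0 + 1)) * 1)))
step 3: [let@0.0.1] (((64 - (if true then 8 else 5)) + ((((\z.0) true) + ((\u.9) 1)) * (let v = (let w = false in (\p.p)) in 8))) < ((7 * ((let q = true in 9) * 4)) + ((if false then (if false then 7 else 1) else (0 + 1)) * 1)))
step 4: [if@0.0.1] (((64 - 8) + ((((\z.0) true) + ((\u.9) 1)) * (let v = (let w = false in (\p.p)) in 8))) < ((7 * ((let q = true in 9) * 4)) + ((if false then (if false then 7 else 1) else (0 + 1)) * 1)))
step 5: [delta@0.0] ((56 + ((((\z.0) true) + ((\u.9) 1)) * (let v = (let w = false in (\p.p)) in 8))) < ((7 * ((let q = true in 9) * 4)) + ((if false then (if false then 7 else 1) else (0 + 1)) * 1)))
step 6: [beta@0.1.0.0] ((56 + ((0 + ((\u.9) 1)) * (let v = (let w = false in (\p.p)) in 8))) < ((7 * ((let q = true in 9) * 4)) + ((if false then (if false then 7 else 1) else (0 + 1)) * 1)))
step 7: [beta@0.1.0.1] ((56 + ((0 + 9) * (let v = (let w = false in (\p.p)) in 8))) < ((7 * ((let q = true in 9) * 4)) + ((if false then (if false then 7 else 1) else (0 + 1)) * 1)))
step 8: [delta@0.1.0] ((56 + (9 * (let v = (let w = false in (\p.p)) in 8))) < ((7 * ((let q = true in 9) * 4)) + ((if false then (if false then 7 else 1) else (0 + 1)) * 1)))
step 9: [let@0.1.1] ((56 + (9 * 8)) < ((7 * ((let q = true in 9) * 4)) + ((if false then (if false then 7 else 1) else (0 + 1)) * 1)))
step 10: [delta@0.1] ((56 + 72) < ((7 * ((let q = true in 9) * 4)) + ((if false then (if false then 7 else 1) else (0 + 1)) * 1)))
step 11: [delta@0] (128 < ((7 * ((let q = true in 9) * 4)) + ((if false then (if false then 7 else 1) else (0 + 1)) * 1)))
step 12: [let@1.0.1.0] (128 < ((7 * (9 * 4)) + ((if false then (if false then 7 else 1) else (0 + 1)) * 1)))
step 13: [delta@1.0.1] (128 < ((7 * 36) + ((if false then (if false then 7 else 1) else (0 + 1)) * 1)))
step 14: [delta@1.0] (128 < (252 + ((if false then (if false then 7 else 1) else (0 + 1)) * 1)))
step 15: [if@1.1.0] (128 < (252 + ((0 + 1) * 1)))
step 16: [delta@1.1.0] (128 < (252 + (1 * 1)))
step 17: [delta@1.1] (128 < (252 + 1))
step 18: [delta@1] (128 < 253)
step 19: [delta@root] true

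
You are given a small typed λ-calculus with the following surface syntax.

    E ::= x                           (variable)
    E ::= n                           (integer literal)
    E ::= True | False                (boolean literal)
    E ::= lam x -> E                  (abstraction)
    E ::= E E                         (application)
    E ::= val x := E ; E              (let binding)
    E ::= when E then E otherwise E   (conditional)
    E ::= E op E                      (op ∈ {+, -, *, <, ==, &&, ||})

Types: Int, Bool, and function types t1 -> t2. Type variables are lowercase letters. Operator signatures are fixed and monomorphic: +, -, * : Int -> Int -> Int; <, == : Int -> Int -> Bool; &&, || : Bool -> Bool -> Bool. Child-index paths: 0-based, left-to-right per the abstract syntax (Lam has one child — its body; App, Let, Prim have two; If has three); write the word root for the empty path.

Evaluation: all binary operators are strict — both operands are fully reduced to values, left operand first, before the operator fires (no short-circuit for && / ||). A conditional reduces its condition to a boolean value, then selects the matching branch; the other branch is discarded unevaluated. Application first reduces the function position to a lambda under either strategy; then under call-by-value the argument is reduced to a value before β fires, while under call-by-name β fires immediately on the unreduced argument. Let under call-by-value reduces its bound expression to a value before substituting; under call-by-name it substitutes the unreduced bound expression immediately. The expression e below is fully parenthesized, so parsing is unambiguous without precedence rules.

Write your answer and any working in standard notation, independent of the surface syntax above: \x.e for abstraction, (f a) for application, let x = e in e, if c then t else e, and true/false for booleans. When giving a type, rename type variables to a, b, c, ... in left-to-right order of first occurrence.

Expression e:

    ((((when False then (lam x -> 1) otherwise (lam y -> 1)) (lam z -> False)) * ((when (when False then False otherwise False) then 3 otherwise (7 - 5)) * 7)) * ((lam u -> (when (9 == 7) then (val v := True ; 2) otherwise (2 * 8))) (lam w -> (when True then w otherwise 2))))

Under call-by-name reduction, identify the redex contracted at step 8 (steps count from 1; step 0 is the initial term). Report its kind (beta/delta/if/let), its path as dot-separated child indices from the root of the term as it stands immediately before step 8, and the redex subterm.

Answer: beta at 1 : ((\u.(if (9 == 7) then (let v = true in 2) else (2 * 8))) (\w.(if true then w else 2)))

Trace:
step 0: ((((if false then (\x.1) else (\y.1)) (\z.false)) * ((if (if false then false else false) then 3 else (7 - 5)) * 7)) * ((\u.(if (9 == 7) then (let v = true in 2) else (2 * 8))) (\w.(if true then w else 2))))
step 1: [if@0.0.0] ((((\y.1) (\z.false)) * ((if (if false then false else false) then 3 else (7 - 5)) * 7)) * ((\u.(if (9 == 7) then (let v = true in 2) else (2 * 8))) (\w.(if true then w else 2))))
step 2: [beta@0.0] ((1 * ((if (if false then false else false) then 3 else (7 - 5)) * 7)) * ((\u.(if (9 == 7) then (let v = true in 2) else (2 * 8))) (\w.(if true then w else 2))))
step 3: [if@0.1.0.0] ((1 * ((if false then 3 else (7 - 5)) * 7)) * ((\u.(if (9 == 7) then (let v = true in 2) else (2 * 8))) (\w.(if true then w else 2))))
step 4: [if@0.1.0] ((1 * ((7 - 5) * 7)) * ((\u.(if (9 == 7) then (let v = true in 2) else (2 * 8))) (\w.(if true then w else 2))))
step 5: [delta@0.1.0] ((1 * (2 * 7)) * ((\u.(if (9 == 7) then (let v = true in 2) else (2 * 8))) (\w.(if true then w else 2))))
step 6: [delta@0.1] ((1 * 14) * ((\u.(if (9 == 7) then (let v = true in 2) else (2 * 8))) (\w.(if true then w else 2))))
step 7: [delta@0] (14 * ((\u.(if (9 == 7) then (let v = true in 2) else (2 * 8))) (\w.(if true then w else 2))))
step 8: [beta@1] (14 * (if (9 == 7) then (let v = true in 2) else (2 * 8)))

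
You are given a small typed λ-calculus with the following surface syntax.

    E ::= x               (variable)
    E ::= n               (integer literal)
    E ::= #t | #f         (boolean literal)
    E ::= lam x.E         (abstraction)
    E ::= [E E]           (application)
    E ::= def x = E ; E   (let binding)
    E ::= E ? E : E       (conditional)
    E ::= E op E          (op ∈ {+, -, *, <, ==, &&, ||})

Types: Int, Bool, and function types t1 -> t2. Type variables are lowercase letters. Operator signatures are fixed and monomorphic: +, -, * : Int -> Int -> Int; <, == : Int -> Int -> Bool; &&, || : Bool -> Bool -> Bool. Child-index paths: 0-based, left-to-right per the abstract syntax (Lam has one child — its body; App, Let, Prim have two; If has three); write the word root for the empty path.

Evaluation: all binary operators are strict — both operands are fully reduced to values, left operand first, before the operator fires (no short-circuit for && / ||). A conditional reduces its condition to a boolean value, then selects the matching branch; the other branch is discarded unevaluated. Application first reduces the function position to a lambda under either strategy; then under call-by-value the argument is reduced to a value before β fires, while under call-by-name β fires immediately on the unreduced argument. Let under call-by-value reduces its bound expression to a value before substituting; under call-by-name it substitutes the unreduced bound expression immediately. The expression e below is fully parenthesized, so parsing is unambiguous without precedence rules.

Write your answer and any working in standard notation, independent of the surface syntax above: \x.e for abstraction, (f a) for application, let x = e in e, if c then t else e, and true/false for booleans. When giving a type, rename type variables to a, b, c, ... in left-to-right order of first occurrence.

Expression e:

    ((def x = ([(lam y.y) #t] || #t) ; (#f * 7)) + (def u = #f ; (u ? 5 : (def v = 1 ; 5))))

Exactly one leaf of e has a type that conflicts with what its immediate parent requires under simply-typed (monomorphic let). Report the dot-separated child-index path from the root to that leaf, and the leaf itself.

Derivation:
y : a
\y._ : a -> a
  unify a -> a ~ Bool -> b
  unify a ~ Bool
  unify Bool ~ b
_ _ : Bool
  unify Bool ~ Bool
  unify Bool ~ Bool
let x : Bool
  unify Bool ~ Int
  FAIL: mismatch Bool ~ Int

Answer: 0.1.0 : false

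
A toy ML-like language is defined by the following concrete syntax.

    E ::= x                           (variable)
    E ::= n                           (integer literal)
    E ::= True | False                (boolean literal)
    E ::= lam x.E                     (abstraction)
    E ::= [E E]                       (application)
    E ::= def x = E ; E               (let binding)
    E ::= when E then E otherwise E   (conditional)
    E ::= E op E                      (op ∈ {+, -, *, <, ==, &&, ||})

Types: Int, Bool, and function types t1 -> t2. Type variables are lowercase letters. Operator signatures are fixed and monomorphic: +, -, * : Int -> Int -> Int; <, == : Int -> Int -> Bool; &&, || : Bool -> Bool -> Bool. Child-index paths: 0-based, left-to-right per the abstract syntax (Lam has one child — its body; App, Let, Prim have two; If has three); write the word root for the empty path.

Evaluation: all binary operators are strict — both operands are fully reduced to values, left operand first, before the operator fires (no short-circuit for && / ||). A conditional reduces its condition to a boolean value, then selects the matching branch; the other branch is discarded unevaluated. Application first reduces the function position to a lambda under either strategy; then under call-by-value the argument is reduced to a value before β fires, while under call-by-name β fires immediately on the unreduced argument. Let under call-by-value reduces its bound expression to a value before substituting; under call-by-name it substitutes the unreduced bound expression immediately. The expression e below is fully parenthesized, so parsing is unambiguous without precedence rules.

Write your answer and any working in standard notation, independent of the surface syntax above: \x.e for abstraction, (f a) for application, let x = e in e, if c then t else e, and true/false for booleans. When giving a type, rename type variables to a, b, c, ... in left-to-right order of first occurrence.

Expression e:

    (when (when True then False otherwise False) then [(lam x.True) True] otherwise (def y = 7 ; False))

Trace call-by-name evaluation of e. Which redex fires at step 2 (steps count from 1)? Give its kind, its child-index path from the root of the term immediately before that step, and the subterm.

Derivation:
step 0: (if (if true then false else false) then ((\x.true) true) else (let y = 7 in false))
step 1: [if@0] (if false then ((\x.true) true) else (let y = 7 in false))
step 2: [if@root] (let y = 7 in false)

Answer: if at root : (if false then ((\x.true) true) else (let y = 7 in false))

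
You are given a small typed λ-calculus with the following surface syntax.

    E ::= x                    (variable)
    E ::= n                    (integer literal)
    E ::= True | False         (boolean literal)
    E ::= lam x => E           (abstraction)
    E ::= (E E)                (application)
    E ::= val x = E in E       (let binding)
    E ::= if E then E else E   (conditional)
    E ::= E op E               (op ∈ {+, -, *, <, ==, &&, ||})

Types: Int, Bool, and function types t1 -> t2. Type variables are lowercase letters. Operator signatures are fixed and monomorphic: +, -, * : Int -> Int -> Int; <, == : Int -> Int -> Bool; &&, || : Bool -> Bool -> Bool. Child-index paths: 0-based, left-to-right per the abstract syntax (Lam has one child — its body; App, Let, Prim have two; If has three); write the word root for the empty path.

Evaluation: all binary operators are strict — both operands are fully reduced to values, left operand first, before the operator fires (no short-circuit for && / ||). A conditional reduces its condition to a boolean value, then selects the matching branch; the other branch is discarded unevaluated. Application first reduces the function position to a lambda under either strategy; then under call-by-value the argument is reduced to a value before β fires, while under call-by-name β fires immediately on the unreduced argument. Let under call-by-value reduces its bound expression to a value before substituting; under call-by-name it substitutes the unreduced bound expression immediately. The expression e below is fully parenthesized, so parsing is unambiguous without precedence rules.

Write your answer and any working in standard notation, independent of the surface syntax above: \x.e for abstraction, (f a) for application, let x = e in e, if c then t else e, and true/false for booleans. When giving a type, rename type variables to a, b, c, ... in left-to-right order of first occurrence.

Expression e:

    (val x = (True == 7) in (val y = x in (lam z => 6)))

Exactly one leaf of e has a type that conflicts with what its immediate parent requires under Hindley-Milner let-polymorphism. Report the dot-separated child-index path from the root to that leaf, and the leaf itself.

Working:
  unify Bool ~ Int
  FAIL: mismatch Bool ~ Int

Answer: 0.0 : true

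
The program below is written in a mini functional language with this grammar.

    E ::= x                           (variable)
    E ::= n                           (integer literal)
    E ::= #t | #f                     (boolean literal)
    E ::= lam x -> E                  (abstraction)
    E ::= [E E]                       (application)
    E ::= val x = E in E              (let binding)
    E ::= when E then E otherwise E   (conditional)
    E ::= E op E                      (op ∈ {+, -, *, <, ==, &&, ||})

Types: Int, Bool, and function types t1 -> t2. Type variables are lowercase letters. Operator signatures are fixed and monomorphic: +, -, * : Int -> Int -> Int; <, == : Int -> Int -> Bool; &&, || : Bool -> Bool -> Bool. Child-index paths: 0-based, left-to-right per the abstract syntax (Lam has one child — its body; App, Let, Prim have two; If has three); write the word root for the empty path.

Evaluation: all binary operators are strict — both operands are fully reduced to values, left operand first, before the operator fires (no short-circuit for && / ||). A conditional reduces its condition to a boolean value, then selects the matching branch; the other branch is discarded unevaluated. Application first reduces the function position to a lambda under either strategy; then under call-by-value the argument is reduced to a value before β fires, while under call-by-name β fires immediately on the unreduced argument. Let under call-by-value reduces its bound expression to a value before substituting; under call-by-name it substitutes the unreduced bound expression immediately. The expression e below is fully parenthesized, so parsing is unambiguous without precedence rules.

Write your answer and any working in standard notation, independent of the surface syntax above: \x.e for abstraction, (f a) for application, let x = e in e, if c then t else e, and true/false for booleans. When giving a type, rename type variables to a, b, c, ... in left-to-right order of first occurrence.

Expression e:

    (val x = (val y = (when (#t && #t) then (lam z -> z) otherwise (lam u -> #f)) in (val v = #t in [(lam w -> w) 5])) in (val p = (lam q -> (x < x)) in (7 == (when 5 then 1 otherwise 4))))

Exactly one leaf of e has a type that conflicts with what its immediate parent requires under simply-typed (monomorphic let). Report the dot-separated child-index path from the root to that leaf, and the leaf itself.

Working:
  unify Bool ~ Bool
  unify Bool ~ Bool
  unify Bool ~ Bool
z : a
\z._ : a -> a
\u._ : b -> Bool
  unify a -> a ~ b -> Bool
  unify a ~ b
  unify b ~ Bool
let y : Bool -> Bool
let v : Bool
w : c
\w._ : c -> c
  unify c -> c ~ Int -> d
  unify c ~ Int
  unify Int ~ d
_ _ : Int
let x : Int
x : Int
  unify Int ~ Int
x : Int
  unify Int ~ Int
\q._ : e -> Bool
let p : e -> Bool
  unify Int ~ Int
  unify Int ~ Bool
  FAIL: mismatch Int ~ Bool

Answer: 1.1.1.0 : 5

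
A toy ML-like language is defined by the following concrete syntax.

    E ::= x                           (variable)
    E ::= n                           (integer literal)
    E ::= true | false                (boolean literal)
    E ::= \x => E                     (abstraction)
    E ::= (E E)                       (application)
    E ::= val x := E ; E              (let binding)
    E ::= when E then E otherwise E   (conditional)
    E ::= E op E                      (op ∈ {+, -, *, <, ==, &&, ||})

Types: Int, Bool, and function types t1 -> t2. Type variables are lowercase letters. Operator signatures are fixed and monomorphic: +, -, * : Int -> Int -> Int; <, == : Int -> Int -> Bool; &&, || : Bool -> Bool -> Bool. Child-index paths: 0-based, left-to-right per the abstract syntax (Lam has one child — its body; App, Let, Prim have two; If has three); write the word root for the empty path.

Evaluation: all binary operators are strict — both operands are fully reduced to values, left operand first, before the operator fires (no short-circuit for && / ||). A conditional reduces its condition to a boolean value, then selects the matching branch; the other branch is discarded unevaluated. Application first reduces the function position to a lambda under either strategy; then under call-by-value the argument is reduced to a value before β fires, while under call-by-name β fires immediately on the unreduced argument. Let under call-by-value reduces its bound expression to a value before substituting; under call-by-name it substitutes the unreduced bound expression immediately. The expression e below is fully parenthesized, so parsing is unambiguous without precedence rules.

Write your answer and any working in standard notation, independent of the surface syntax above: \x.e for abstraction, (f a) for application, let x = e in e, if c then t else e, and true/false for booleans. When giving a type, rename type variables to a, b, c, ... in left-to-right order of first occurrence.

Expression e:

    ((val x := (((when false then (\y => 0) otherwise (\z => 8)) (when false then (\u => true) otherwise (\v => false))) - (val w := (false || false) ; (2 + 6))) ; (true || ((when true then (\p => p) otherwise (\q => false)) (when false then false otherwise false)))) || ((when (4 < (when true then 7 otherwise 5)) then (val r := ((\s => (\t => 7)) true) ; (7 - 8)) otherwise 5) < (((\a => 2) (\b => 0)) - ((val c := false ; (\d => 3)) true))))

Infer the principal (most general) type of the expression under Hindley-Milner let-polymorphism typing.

Answer: Bool

Working:
  unify Bool ~ Bool
\y._ : a -> Int
\z._ : b -> Int
  unify a -> Int ~ b -> Int
  unify a ~ b
  unify Int ~ Int
  unify Bool ~ Bool
\u._ : c -> Bool
\v._ : d -> Bool
  unify c -> Bool ~ d -> Bool
  unify c ~ d
  unify Bool ~ Bool
  unify b -> Int ~ (d -> Bool) -> e
  unify b ~ d -> Bool
  unify Int ~ e
_ _ : Int
  unify Int ~ Int
  unify Bool ~ Bool
  unify Bool ~ Bool
let w : Bool
  unify Int ~ Int
  unify Int ~ Int
  unify Int ~ Int
let x : Int
  unify Bool ~ Bool
  unify Bool ~ Bool
p : f
\p._ : f -> f
\q._ : g -> Bool
  unify f -> f ~ g -> Bool
  unify f ~ g
  unify g ~ Bool
  unify Bool ~ Bool
  unify Bool ~ Bool
  unify Bool -> Bool ~ Bool -> h
  unify Bool ~ Bool
  unify Bool ~ h
_ _ : Bool
  unify Bool ~ Bool
  unify Bool ~ Bool
  unify Int ~ Int
  unify Bool ~ Bool
  unify Int ~ Int
  unify Int ~ Int
  unify Bool ~ Bool
\t._ : j -> Int
\s._ : i -> j -> Int
  unify i -> j -> Int ~ Bool -> k
  unify i ~ Bool
  unify j -> Int ~ k
_ _ : j -> Int
let r : forall. j -> Int
  unify Int ~ Int
  unify Int ~ Int
  unify Int ~ Int
  unify Int ~ Int
\a._ : l -> Int
\b._ : m -> Int
  unify l -> Int ~ (m -> Int) -> n
  unify l ~ m -> Int
  unify Int ~ n
_ _ : Int
  unify Int ~ Int
let c : Bool
\d._ : o -> Int
  unify o -> Int ~ Bool -> p
  unify o ~ Bool
  unify Int ~ p
_ _ : Int
  unify Int ~ Int
  unify Int ~ Int
  unify Bool ~ Bool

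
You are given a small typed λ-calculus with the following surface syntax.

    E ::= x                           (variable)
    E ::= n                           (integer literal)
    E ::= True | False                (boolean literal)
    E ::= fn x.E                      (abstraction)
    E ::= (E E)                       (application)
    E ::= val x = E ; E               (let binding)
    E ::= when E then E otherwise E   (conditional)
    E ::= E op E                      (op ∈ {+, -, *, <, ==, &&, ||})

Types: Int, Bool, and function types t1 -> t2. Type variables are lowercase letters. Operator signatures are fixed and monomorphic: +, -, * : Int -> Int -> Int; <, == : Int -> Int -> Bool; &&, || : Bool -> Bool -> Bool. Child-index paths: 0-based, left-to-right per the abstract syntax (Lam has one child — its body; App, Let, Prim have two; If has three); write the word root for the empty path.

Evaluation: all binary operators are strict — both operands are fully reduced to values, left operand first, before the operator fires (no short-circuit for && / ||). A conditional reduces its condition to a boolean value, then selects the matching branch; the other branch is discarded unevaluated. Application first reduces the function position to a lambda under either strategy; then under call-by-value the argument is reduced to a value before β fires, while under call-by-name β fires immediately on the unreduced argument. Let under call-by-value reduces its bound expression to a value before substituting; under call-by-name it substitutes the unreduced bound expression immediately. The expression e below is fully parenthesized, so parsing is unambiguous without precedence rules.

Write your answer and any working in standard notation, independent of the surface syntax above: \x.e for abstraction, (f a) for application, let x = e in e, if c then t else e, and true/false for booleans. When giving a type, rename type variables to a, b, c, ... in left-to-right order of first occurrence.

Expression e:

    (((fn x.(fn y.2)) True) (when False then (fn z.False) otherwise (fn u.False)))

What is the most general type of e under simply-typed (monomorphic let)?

Answer: Int

Derivation:
\y._ : b -> Int
\x._ : a -> b -> Int
  unify a -> b -> Int ~ Bool -> c
  unify a ~ Bool
  unify b -> Int ~ c
_ _ : b -> Int
  unify Bool ~ Bool
\z._ : d -> Bool
\u._ : e -> Bool
  unify d -> Bool ~ e -> Bool
  unify d ~ e
  unify Bool ~ Bool
  unify b -> Int ~ (e -> Bool) -> f
  unify b ~ e -> Bool
  unify Int ~ f
_ _ : Int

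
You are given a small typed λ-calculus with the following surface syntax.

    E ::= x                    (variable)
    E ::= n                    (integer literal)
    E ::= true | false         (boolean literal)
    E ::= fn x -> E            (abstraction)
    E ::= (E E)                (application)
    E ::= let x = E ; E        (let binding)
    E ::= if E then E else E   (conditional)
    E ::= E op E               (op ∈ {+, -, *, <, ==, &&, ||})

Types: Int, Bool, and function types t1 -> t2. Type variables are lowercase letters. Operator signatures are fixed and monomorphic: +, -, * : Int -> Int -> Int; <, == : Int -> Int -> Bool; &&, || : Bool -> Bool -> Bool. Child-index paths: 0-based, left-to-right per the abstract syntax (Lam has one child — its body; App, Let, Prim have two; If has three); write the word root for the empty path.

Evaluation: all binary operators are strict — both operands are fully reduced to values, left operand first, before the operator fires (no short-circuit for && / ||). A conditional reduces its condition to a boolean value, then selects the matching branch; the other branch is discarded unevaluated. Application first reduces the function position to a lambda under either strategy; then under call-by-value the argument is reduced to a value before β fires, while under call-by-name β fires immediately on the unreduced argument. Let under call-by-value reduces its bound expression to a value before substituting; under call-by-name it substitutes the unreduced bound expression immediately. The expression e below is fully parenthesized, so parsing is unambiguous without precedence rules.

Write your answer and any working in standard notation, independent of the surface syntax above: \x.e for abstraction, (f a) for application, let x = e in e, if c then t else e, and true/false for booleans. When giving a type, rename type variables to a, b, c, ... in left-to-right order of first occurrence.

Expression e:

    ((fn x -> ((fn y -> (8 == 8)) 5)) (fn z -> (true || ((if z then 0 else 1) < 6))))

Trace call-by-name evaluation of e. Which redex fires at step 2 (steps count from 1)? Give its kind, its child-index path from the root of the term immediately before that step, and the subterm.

Derivation:
step 0: ((\x.((\y.(8 == 8)) 5)) (\z.(true || ((if z then 0 else 1) < 6))))
step 1: [beta@root] ((\y.(8 == 8)) 5)
step 2: [beta@root] (8 == 8)

Answer: beta at root : ((\y.(8 == 8)) 5)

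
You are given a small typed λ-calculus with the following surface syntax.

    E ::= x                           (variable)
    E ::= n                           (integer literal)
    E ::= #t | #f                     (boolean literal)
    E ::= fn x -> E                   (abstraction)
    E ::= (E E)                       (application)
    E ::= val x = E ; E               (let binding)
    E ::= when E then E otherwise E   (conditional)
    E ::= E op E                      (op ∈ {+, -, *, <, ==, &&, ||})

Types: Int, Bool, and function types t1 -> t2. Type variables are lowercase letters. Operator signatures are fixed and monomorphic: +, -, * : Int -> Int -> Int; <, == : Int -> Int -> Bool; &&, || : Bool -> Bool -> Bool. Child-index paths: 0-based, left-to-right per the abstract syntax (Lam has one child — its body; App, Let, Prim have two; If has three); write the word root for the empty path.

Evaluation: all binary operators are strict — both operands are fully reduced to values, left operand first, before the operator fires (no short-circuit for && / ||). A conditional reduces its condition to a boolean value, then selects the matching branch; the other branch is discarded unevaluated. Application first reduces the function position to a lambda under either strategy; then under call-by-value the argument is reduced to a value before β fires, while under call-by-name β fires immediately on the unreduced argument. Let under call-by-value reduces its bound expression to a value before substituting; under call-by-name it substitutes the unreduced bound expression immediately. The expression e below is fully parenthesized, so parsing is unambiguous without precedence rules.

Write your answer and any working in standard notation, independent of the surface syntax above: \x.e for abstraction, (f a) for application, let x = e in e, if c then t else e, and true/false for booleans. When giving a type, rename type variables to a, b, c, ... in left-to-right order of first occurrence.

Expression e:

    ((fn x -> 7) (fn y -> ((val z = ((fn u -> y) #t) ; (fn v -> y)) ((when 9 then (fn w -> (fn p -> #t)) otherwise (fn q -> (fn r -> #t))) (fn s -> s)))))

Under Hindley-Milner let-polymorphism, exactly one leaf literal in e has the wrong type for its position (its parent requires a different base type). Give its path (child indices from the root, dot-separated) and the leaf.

Derivation:
\x._ : a -> Int
y : b
\u._ : c -> b
  unify c -> b ~ Bool -> d
  unify c ~ Bool
  unify b ~ d
_ _ : d
let z : d
y : d
\v._ : e -> d
  unify Int ~ Bool
  FAIL: mismatch Int ~ Bool

Answer: 1.0.1.0.0 : 9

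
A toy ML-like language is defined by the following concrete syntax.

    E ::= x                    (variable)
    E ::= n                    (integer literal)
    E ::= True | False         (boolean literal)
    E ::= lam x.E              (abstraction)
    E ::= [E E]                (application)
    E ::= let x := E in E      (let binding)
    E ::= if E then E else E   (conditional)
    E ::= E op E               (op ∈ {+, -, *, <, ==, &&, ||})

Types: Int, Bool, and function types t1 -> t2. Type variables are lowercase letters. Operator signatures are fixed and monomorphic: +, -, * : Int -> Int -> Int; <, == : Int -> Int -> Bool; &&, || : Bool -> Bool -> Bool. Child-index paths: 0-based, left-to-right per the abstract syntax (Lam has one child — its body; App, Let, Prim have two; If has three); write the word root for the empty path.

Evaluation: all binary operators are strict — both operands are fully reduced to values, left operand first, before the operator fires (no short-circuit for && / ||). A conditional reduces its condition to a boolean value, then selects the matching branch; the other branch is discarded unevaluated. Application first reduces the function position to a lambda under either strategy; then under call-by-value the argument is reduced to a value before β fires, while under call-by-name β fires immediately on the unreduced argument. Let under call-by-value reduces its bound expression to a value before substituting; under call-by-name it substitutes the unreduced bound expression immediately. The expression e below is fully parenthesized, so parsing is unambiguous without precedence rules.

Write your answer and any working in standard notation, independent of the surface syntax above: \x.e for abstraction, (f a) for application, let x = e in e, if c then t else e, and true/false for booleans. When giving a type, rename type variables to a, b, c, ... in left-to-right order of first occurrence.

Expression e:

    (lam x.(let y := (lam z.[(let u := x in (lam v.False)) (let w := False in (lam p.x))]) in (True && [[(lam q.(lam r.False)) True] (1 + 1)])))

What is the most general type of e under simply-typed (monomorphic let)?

Answer: a -> Bool

Trace:
x : a
let u : a
\v._ : c -> Bool
let w : Bool
x : a
\p._ : d -> a
  unify c -> Bool ~ (d -> a) -> e
  unify c ~ d -> a
  unify Bool ~ e
_ _ : Bool
\z._ : b -> Bool
let y : b -> Bool
  unify Bool ~ Bool
\r._ : g -> Bool
\q._ : f -> g -> Bool
  unify f -> g -> Bool ~ Bool -> h
  unify f ~ Bool
  unify g -> Bool ~ h
_ _ : g -> Bool
  unify Int ~ Int
  unify Int ~ Int
  unify g -> Bool ~ Int -> i
  unify g ~ Int
  unify Bool ~ i
_ _ : Bool
  unify Bool ~ Bool
\x._ : a -> Bool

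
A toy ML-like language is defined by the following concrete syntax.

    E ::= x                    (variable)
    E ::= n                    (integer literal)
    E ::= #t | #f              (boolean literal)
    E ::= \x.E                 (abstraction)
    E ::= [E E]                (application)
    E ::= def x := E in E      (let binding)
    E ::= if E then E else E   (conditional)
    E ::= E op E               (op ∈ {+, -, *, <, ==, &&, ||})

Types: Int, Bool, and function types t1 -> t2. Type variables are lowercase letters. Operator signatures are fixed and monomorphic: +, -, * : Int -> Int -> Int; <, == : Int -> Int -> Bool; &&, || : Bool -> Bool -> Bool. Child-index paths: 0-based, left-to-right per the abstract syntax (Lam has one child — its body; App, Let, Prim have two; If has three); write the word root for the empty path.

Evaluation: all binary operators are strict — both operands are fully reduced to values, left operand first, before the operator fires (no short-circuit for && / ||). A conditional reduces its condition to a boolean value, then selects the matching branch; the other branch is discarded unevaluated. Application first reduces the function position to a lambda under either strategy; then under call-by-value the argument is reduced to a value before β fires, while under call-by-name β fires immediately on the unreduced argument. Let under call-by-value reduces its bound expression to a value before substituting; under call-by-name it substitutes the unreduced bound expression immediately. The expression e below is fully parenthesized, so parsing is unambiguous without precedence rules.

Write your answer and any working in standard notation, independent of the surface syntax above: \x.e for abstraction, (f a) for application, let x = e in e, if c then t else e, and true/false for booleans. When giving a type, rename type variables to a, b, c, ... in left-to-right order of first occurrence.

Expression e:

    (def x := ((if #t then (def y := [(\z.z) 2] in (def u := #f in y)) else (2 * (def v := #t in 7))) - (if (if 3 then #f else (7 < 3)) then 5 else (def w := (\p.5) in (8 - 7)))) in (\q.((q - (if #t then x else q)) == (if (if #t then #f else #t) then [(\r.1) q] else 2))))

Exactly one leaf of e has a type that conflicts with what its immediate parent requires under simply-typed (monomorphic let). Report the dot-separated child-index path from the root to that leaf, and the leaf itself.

Derivation:
  unify Bool ~ Bool
z : a
\z._ : a -> a
  unify a -> a ~ Int -> b
  unify a ~ Int
  unify Int ~ b
_ _ : Int
let y : Int
let u : Bool
y : Int
  unify Int ~ Int
let v : Bool
  unify Int ~ Int
  unify Int ~ Int
  unify Int ~ Int
  unify Int ~ Bool
  FAIL: mismatch Int ~ Bool

Answer: 0.1.0.0 : 3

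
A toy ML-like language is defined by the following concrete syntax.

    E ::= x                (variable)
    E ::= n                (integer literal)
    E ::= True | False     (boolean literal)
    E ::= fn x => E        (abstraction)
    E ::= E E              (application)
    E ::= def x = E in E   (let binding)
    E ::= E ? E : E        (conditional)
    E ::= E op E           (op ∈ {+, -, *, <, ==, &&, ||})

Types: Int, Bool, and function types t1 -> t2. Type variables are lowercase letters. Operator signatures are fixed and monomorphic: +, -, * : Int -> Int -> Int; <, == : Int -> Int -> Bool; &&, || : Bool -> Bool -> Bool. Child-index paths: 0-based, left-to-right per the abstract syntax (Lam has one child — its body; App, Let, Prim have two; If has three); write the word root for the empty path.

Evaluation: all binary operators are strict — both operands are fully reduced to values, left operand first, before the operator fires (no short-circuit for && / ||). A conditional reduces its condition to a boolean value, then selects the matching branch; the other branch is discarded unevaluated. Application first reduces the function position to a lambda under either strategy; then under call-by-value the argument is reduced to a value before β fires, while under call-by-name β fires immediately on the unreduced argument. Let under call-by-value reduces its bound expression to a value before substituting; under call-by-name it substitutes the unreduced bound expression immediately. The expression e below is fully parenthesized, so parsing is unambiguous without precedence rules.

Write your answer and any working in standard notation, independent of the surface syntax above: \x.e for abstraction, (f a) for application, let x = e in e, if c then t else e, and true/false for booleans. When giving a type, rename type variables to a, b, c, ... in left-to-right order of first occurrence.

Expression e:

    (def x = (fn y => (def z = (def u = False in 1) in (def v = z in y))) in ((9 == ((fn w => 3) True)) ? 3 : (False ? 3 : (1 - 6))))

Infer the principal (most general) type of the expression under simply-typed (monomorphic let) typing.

Trace:
let u : Bool
let z : Int
z : Int
let v : Int
y : a
\y._ : a -> a
let x : a -> a
  unify Int ~ Int
\w._ : b -> Int
  unify b -> Int ~ Bool -> c
  unify b ~ Bool
  unify Int ~ c
_ _ : Int
  unify Int ~ Int
  unify Bool ~ Bool
  unify Bool ~ Bool
  unify Int ~ Int
  unify Int ~ Int
  unify Int ~ Int
  unify Int ~ Int

Answer: Int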